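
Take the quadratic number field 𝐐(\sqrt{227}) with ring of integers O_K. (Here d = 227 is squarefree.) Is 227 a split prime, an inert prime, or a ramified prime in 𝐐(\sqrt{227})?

227 mod 4 = 3, hence disc K = 4·227 = 908 and O_K = ℤ[√227].
Ramification test: 227 | 908. The prime 227 ramifies in K.

227 is ramified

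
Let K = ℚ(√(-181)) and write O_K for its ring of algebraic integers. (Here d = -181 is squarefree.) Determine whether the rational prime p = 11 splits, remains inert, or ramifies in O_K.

11 remains inert

-181 mod 4 = 3, hence disc K = 4·(-181) = -724 and O_K = ℤ[√-181].
Since gcd(11, -724) = 1 the prime 11 does not ramify.
Legendre symbol by Euler's criterion: (-181/11) ≡ (-181)^5 ≡ 10 (mod 11), i.e. (-181/11) = -1.
Legendre symbol -1 ⇒ 11 is inert.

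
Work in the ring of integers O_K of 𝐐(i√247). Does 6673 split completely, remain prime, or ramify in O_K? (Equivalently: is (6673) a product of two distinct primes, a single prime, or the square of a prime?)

p splits

d = -247 ≡ 1 (mod 4), so O_K = ℤ[(1+√-247)/2] and disc(K) = d = -247.
6673 ∤ -247, so 6673 is unramified.
Euler's criterion: (-247)^3336 mod 6673 = 1. Thus (-247|6673) = 1.
Legendre symbol 1 ⇒ 6673 is split.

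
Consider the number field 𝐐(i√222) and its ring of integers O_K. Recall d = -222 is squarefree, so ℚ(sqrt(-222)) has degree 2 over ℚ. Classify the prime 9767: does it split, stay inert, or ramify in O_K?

p is inert

-222 mod 4 = 2, hence disc K = 4·(-222) = -888 and O_K = ℤ[√-222].
Since gcd(9767, -888) = 1 the prime 9767 does not ramify.
Euler's criterion: (-222)^4883 mod 9767 = 9766. Thus (-222|9767) = -1.
(-222/9767) = -1, so 9767 is inert.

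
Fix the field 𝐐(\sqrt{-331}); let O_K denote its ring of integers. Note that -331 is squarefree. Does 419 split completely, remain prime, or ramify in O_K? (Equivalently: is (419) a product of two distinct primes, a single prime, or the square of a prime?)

419 splits in O_K

d = -331 ≡ 1 (mod 4), so O_K = ℤ[(1+√-331)/2] and disc(K) = d = -331.
Since gcd(419, -331) = 1 the prime 419 does not ramify.
Euler's criterion: (-331)^209 mod 419 = 1. Thus (-331|419) = 1.
(-331/419) = 1, so 419 splits.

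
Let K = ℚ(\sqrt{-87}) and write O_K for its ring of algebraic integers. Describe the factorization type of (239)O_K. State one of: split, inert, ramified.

-87 mod 4 = 1, hence disc K = -87 and O_K = ℤ[(1+√-87)/2].
Since gcd(239, -87) = 1 the prime 239 does not ramify.
(-87/239) = 152^119 mod 239 = 238, giving Legendre symbol -1.
(-87/239) = -1, so 239 is inert.

inert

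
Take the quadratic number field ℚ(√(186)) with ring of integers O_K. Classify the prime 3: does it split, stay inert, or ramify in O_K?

d = 186 ≡ 2 (mod 4), so O_K = ℤ[√186] and disc(K) = 4d = 744.
3 divides disc(K) = 744, so 3 ramifies.

3 is ramified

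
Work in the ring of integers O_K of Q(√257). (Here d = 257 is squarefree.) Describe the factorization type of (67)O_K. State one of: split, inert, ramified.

p splits

d = 257 ≡ 1 (mod 4), so O_K = ℤ[(1+√257)/2] and disc(K) = d = 257.
Since gcd(67, 257) = 1 the prime 67 does not ramify.
(257/67) = 56^33 mod 67 = 1, giving Legendre symbol 1.
d is a quadratic residue mod p, hence 67 splits in O_K.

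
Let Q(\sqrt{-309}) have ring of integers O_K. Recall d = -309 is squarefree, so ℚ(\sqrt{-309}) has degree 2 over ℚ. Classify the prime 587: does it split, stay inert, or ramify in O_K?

Since -309 ≢ 1 mod 4, the ring of integers is ℤ[√-309] with discriminant 4·(-309) = -1236.
587 ∤ -1236, so 587 is unramified.
Compute (-309/587) via Euler: 278^((587-1)/2) mod 587 = 1, so (-309/587) = 1.
Legendre symbol 1 ⇒ 587 is split.

split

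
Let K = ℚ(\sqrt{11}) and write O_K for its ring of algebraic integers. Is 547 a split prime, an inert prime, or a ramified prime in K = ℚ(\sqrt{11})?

11 mod 4 = 3, hence disc K = 4·11 = 44 and O_K = ℤ[√11].
547 ∤ 44, so 547 is unramified.
Compute (11/547) via Euler: 11^((547-1)/2) mod 547 = 1, so (11/547) = 1.
(11/547) = 1, so 547 splits.

splits completely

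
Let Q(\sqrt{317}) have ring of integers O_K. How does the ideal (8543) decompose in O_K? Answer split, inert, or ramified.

split

d = 317 ≡ 1 (mod 4), so O_K = ℤ[(1+√317)/2] and disc(K) = d = 317.
disc(K) = 317 is not divisible by 8543; 8543 is unramified.
Compute (317/8543) via Euler: 317^((8543-1)/2) mod 8543 = 1, so (317/8543) = 1.
d is a quadratic residue mod p, hence 8543 splits in O_K.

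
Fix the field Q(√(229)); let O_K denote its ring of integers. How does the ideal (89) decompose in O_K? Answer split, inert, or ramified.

d = 229 ≡ 1 (mod 4), so O_K = ℤ[(1+√229)/2] and disc(K) = d = 229.
Since gcd(89, 229) = 1 the prime 89 does not ramify.
Euler's criterion: 229^44 mod 89 = 88. Thus (229|89) = -1.
d is a non-residue mod p, hence 89 remains inert in O_K.

remains prime (inert)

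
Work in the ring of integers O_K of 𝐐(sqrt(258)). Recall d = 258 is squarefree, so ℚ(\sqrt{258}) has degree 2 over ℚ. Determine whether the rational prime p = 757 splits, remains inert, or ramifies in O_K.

split

258 mod 4 = 2, hence disc K = 4·258 = 1032 and O_K = ℤ[√258].
disc(K) = 1032 is not divisible by 757; 757 is unramified.
Legendre symbol by Euler's criterion: (258/757) ≡ 258^378 ≡ 1 (mod 757), i.e. (258/757) = 1.
(258/757) = 1, so 757 splits.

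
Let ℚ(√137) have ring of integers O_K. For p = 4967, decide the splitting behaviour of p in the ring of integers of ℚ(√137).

Since 137 ≡ 1 mod 4, the ring of integers is ℤ[(1+√137)/2] with discriminant 137.
Since gcd(4967, 137) = 1 the prime 4967 does not ramify.
(137/4967) = 137^2483 mod 4967 = 4966, giving Legendre symbol -1.
d is a non-residue mod p, hence 4967 remains inert in O_K.

inert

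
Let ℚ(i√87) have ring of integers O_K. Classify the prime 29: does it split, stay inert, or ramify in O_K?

ramified — (29) = 𝔭²

Since -87 ≡ 1 mod 4, the ring of integers is ℤ[(1+√-87)/2] with discriminant -87.
disc(K) = -87 = 29·(-3), so p = 29 is ramified.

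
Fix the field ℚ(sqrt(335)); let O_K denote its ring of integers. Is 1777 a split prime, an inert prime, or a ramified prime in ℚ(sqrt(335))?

p is inert

Since 335 ≢ 1 mod 4, the ring of integers is ℤ[√335] with discriminant 4·335 = 1340.
Since gcd(1777, 1340) = 1 the prime 1777 does not ramify.
(335/1777) = 335^888 mod 1777 = 1776, giving Legendre symbol -1.
(335/1777) = -1, so 1777 is inert.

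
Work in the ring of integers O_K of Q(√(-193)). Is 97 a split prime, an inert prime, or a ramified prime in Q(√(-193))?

splits completely

Since -193 ≢ 1 mod 4, the ring of integers is ℤ[√-193] with discriminant 4·(-193) = -772.
97 ∤ -772, so 97 is unramified.
Euler's criterion: (-193)^48 mod 97 = 1. Thus (-193|97) = 1.
(-193/97) = 1, so 97 splits.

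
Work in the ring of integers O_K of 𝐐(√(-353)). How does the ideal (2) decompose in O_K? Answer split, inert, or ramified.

ramifies in O_K

Since -353 ≢ 1 mod 4, the ring of integers is ℤ[√-353] with discriminant 4·(-353) = -1412.
2 divides disc(K) = -1412, so 2 ramifies.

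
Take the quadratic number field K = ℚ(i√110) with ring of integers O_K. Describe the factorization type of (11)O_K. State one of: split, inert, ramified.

p ramifies

d = -110 ≡ 2 (mod 4), so O_K = ℤ[√-110] and disc(K) = 4d = -440.
Ramification test: 11 | -440. The prime 11 ramifies in K.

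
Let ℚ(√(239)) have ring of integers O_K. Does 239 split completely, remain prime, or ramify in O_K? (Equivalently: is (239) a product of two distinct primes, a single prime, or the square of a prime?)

Since 239 ≢ 1 mod 4, the ring of integers is ℤ[√239] with discriminant 4·239 = 956.
Ramification test: 239 | 956. The prime 239 ramifies in K.

p ramifies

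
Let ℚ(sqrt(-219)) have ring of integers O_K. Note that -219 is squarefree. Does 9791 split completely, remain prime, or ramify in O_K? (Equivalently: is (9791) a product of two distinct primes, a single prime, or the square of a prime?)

d = -219 ≡ 1 (mod 4), so O_K = ℤ[(1+√-219)/2] and disc(K) = d = -219.
Since gcd(9791, -219) = 1 the prime 9791 does not ramify.
(-219/9791) = 9572^4895 mod 9791 = 9790, giving Legendre symbol -1.
(-219/9791) = -1, so 9791 is inert.

inert — (9791) stays prime in O_K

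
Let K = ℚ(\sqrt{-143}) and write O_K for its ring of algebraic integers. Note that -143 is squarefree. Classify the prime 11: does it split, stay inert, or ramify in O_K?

-143 mod 4 = 1, hence disc K = -143 and O_K = ℤ[(1+√-143)/2].
11 divides disc(K) = -143, so 11 ramifies.

p ramifies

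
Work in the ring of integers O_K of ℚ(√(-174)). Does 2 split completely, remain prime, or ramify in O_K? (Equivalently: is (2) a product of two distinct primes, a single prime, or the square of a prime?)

ramified — (2) = 𝔭²

d = -174 ≡ 2 (mod 4), so O_K = ℤ[√-174] and disc(K) = 4d = -696.
Ramification test: 2 | -696. The prime 2 ramifies in K.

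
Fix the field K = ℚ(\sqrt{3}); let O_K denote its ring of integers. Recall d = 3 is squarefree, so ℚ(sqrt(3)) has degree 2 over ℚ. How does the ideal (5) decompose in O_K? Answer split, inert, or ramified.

5 remains inert

Since 3 ≢ 1 mod 4, the ring of integers is ℤ[√3] with discriminant 4·3 = 12.
5 ∤ 12, so 5 is unramified.
Euler's criterion: 3^2 mod 5 = 4. Thus (3|5) = -1.
(3/5) = -1, so 5 is inert.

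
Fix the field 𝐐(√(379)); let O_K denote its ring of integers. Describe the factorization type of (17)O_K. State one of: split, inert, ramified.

p is inert

Since 379 ≢ 1 mod 4, the ring of integers is ℤ[√379] with discriminant 4·379 = 1516.
disc(K) = 1516 is not divisible by 17; 17 is unramified.
(379/17) = 5^8 mod 17 = 16, giving Legendre symbol -1.
Legendre symbol -1 ⇒ 17 is inert.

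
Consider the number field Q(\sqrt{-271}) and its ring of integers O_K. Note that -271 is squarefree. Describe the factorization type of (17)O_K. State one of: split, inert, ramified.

17 splits in O_K

-271 mod 4 = 1, hence disc K = -271 and O_K = ℤ[(1+√-271)/2].
Since gcd(17, -271) = 1 the prime 17 does not ramify.
Compute (-271/17) via Euler: 1^((17-1)/2) mod 17 = 1, so (-271/17) = 1.
Legendre symbol 1 ⇒ 17 is split.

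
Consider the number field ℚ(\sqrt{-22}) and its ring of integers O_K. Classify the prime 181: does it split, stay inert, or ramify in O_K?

Since -22 ≢ 1 mod 4, the ring of integers is ℤ[√-22] with discriminant 4·(-22) = -88.
disc(K) = -88 is not divisible by 181; 181 is unramified.
Compute (-22/181) via Euler: 159^((181-1)/2) mod 181 = 180, so (-22/181) = -1.
Legendre symbol -1 ⇒ 181 is inert.

inert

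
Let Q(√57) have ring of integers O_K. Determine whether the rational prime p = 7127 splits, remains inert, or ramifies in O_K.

split — (7127) = 𝔭₁𝔭₂ with 𝔭₁ ≠ 𝔭₂

d = 57 ≡ 1 (mod 4), so O_K = ℤ[(1+√57)/2] and disc(K) = d = 57.
disc(K) = 57 is not divisible by 7127; 7127 is unramified.
Compute (57/7127) via Euler: 57^((7127-1)/2) mod 7127 = 1, so (57/7127) = 1.
d is a quadratic residue mod p, hence 7127 splits in O_K.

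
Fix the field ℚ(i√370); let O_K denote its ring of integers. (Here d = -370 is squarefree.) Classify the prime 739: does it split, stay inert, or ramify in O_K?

split

Since -370 ≢ 1 mod 4, the ring of integers is ℤ[√-370] with discriminant 4·(-370) = -1480.
Since gcd(739, -1480) = 1 the prime 739 does not ramify.
Euler's criterion: (-370)^369 mod 739 = 1. Thus (-370|739) = 1.
(-370/739) = 1, so 739 splits.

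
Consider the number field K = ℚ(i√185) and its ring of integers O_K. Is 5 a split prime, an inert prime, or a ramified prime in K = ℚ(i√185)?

Since -185 ≢ 1 mod 4, the ring of integers is ℤ[√-185] with discriminant 4·(-185) = -740.
5 divides disc(K) = -740, so 5 ramifies.

p ramifies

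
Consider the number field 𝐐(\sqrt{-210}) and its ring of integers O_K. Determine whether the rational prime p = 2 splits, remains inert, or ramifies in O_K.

Since -210 ≢ 1 mod 4, the ring of integers is ℤ[√-210] with discriminant 4·(-210) = -840.
disc(K) = -840 = 2·(-420), so p = 2 is ramified.

ramifies in O_K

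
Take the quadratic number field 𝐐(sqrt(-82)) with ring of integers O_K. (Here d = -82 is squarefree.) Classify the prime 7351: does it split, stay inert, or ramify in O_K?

-82 mod 4 = 2, hence disc K = 4·(-82) = -328 and O_K = ℤ[√-82].
7351 ∤ -328, so 7351 is unramified.
Compute (-82/7351) via Euler: 7269^((7351-1)/2) mod 7351 = 1, so (-82/7351) = 1.
(-82/7351) = 1, so 7351 splits.

split — (7351) = 𝔭₁𝔭₂ with 𝔭₁ ≠ 𝔭₂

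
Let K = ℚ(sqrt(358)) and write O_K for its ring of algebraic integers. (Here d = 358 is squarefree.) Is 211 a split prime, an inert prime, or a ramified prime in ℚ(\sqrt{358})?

211 remains inert

d = 358 ≡ 2 (mod 4), so O_K = ℤ[√358] and disc(K) = 4d = 1432.
Since gcd(211, 1432) = 1 the prime 211 does not ramify.
(358/211) = 147^105 mod 211 = 210, giving Legendre symbol -1.
d is a non-residue mod p, hence 211 remains inert in O_K.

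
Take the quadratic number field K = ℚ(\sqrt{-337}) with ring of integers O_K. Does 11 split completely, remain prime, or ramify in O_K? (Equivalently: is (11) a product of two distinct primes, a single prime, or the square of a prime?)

Since -337 ≢ 1 mod 4, the ring of integers is ℤ[√-337] with discriminant 4·(-337) = -1348.
Since gcd(11, -1348) = 1 the prime 11 does not ramify.
Compute (-337/11) via Euler: 4^((11-1)/2) mod 11 = 1, so (-337/11) = 1.
d is a quadratic residue mod p, hence 11 splits in O_K.

11 splits in O_K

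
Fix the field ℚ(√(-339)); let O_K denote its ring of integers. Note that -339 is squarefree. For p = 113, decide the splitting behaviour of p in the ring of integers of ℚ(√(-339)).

ramified — (113) = 𝔭²

d = -339 ≡ 1 (mod 4), so O_K = ℤ[(1+√-339)/2] and disc(K) = d = -339.
Ramification test: 113 | -339. The prime 113 ramifies in K.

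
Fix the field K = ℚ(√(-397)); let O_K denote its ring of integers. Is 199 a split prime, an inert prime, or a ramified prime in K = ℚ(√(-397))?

p splits

Since -397 ≢ 1 mod 4, the ring of integers is ℤ[√-397] with discriminant 4·(-397) = -1588.
199 ∤ -1588, so 199 is unramified.
(-397/199) = 1^99 mod 199 = 1, giving Legendre symbol 1.
(-397/199) = 1, so 199 splits.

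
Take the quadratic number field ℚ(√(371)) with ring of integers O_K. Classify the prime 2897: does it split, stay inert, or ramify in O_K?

371 mod 4 = 3, hence disc K = 4·371 = 1484 and O_K = ℤ[√371].
Since gcd(2897, 1484) = 1 the prime 2897 does not ramify.
(371/2897) = 371^1448 mod 2897 = 1, giving Legendre symbol 1.
d is a quadratic residue mod p, hence 2897 splits in O_K.

splits completely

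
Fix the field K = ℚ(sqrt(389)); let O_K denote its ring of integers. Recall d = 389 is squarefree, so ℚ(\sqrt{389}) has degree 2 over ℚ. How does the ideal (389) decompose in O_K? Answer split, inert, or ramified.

ramifies in O_K

d = 389 ≡ 1 (mod 4), so O_K = ℤ[(1+√389)/2] and disc(K) = d = 389.
disc(K) = 389 = 389·1, so p = 389 is ramified.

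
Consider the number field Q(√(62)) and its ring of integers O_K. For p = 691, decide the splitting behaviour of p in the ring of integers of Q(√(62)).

split

d = 62 ≡ 2 (mod 4), so O_K = ℤ[√62] and disc(K) = 4d = 248.
disc(K) = 248 is not divisible by 691; 691 is unramified.
Legendre symbol by Euler's criterion: (62/691) ≡ 62^345 ≡ 1 (mod 691), i.e. (62/691) = 1.
Legendre symbol 1 ⇒ 691 is split.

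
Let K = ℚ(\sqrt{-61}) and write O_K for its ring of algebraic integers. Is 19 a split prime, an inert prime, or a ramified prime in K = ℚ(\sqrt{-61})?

p is inert

-61 mod 4 = 3, hence disc K = 4·(-61) = -244 and O_K = ℤ[√-61].
Since gcd(19, -244) = 1 the prime 19 does not ramify.
(-61/19) = 15^9 mod 19 = 18, giving Legendre symbol -1.
d is a non-residue mod p, hence 19 remains inert in O_K.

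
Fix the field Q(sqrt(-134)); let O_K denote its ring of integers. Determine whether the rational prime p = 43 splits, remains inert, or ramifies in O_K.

-134 mod 4 = 2, hence disc K = 4·(-134) = -536 and O_K = ℤ[√-134].
Since gcd(43, -536) = 1 the prime 43 does not ramify.
Compute (-134/43) via Euler: 38^((43-1)/2) mod 43 = 1, so (-134/43) = 1.
d is a quadratic residue mod p, hence 43 splits in O_K.

split — (43) = 𝔭₁𝔭₂ with 𝔭₁ ≠ 𝔭₂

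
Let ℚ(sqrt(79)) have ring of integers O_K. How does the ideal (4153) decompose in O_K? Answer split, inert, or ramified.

p splits

79 mod 4 = 3, hence disc K = 4·79 = 316 and O_K = ℤ[√79].
Since gcd(4153, 316) = 1 the prime 4153 does not ramify.
Legendre symbol by Euler's criterion: (79/4153) ≡ 79^2076 ≡ 1 (mod 4153), i.e. (79/4153) = 1.
(79/4153) = 1, so 4153 splits.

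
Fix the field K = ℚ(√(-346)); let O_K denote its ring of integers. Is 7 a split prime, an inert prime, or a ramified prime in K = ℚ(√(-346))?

-346 mod 4 = 2, hence disc K = 4·(-346) = -1384 and O_K = ℤ[√-346].
7 ∤ -1384, so 7 is unramified.
Euler's criterion: (-346)^3 mod 7 = 1. Thus (-346|7) = 1.
Legendre symbol 1 ⇒ 7 is split.

splits completely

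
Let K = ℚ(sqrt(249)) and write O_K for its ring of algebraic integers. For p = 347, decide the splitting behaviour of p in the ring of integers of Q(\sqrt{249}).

249 mod 4 = 1, hence disc K = 249 and O_K = ℤ[(1+√249)/2].
Since gcd(347, 249) = 1 the prime 347 does not ramify.
(249/347) = 249^173 mod 347 = 1, giving Legendre symbol 1.
d is a quadratic residue mod p, hence 347 splits in O_K.

splits completely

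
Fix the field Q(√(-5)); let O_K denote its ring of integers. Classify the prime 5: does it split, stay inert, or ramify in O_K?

Since -5 ≢ 1 mod 4, the ring of integers is ℤ[√-5] with discriminant 4·(-5) = -20.
Ramification test: 5 | -20. The prime 5 ramifies in K.

ramified — (5) = 𝔭²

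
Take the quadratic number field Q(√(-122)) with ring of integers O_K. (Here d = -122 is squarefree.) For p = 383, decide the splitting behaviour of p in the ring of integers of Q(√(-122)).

d = -122 ≡ 2 (mod 4), so O_K = ℤ[√-122] and disc(K) = 4d = -488.
383 ∤ -488, so 383 is unramified.
(-122/383) = 261^191 mod 383 = 1, giving Legendre symbol 1.
Legendre symbol 1 ⇒ 383 is split.

split — (383) = 𝔭₁𝔭₂ with 𝔭₁ ≠ 𝔭₂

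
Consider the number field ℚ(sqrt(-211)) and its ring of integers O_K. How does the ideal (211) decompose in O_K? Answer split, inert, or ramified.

ramified

-211 mod 4 = 1, hence disc K = -211 and O_K = ℤ[(1+√-211)/2].
disc(K) = -211 = 211·(-1), so p = 211 is ramified.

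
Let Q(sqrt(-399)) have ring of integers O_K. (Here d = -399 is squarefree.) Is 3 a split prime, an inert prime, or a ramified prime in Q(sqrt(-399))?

ramified — (3) = 𝔭²

Since -399 ≡ 1 mod 4, the ring of integers is ℤ[(1+√-399)/2] with discriminant -399.
3 divides disc(K) = -399, so 3 ramifies.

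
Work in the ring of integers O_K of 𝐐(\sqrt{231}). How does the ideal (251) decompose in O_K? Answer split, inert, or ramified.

inert — (251) stays prime in O_K

231 mod 4 = 3, hence disc K = 4·231 = 924 and O_K = ℤ[√231].
251 ∤ 924, so 251 is unramified.
(231/251) = 231^125 mod 251 = 250, giving Legendre symbol -1.
Legendre symbol -1 ⇒ 251 is inert.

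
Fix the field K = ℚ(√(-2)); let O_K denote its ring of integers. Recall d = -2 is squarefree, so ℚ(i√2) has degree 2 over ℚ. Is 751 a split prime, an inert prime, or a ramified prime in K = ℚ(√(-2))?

inert — (751) stays prime in O_K

-2 mod 4 = 2, hence disc K = 4·(-2) = -8 and O_K = ℤ[√-2].
751 ∤ -8, so 751 is unramified.
(-2/751) = 749^375 mod 751 = 750, giving Legendre symbol -1.
Legendre symbol -1 ⇒ 751 is inert.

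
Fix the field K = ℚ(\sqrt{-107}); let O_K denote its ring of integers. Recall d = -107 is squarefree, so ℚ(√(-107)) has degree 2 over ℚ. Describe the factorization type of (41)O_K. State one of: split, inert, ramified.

Since -107 ≡ 1 mod 4, the ring of integers is ℤ[(1+√-107)/2] with discriminant -107.
Since gcd(41, -107) = 1 the prime 41 does not ramify.
Compute (-107/41) via Euler: 16^((41-1)/2) mod 41 = 1, so (-107/41) = 1.
(-107/41) = 1, so 41 splits.

p splits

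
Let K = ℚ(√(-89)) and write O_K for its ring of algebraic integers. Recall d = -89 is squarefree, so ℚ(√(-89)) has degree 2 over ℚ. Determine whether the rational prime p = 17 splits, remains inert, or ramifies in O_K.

-89 mod 4 = 3, hence disc K = 4·(-89) = -356 and O_K = ℤ[√-89].
Since gcd(17, -356) = 1 the prime 17 does not ramify.
(-89/17) = 13^8 mod 17 = 1, giving Legendre symbol 1.
d is a quadratic residue mod p, hence 17 splits in O_K.

p splits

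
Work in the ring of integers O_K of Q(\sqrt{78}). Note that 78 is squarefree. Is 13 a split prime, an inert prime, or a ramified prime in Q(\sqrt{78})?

Since 78 ≢ 1 mod 4, the ring of integers is ℤ[√78] with discriminant 4·78 = 312.
13 divides disc(K) = 312, so 13 ramifies.

ramified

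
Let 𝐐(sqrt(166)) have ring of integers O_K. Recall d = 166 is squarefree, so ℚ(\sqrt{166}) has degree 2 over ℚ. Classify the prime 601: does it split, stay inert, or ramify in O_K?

Since 166 ≢ 1 mod 4, the ring of integers is ℤ[√166] with discriminant 4·166 = 664.
601 ∤ 664, so 601 is unramified.
Euler's criterion: 166^300 mod 601 = 600. Thus (166|601) = -1.
d is a non-residue mod p, hence 601 remains inert in O_K.

inert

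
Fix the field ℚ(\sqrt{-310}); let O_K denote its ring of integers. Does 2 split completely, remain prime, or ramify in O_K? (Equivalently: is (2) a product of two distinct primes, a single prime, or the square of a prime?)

2 is ramified

-310 mod 4 = 2, hence disc K = 4·(-310) = -1240 and O_K = ℤ[√-310].
2 divides disc(K) = -1240, so 2 ramifies.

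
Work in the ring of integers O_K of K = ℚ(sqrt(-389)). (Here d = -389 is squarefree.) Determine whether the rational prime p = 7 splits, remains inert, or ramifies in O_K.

Since -389 ≢ 1 mod 4, the ring of integers is ℤ[√-389] with discriminant 4·(-389) = -1556.
disc(K) = -1556 is not divisible by 7; 7 is unramified.
Euler's criterion: (-389)^3 mod 7 = 6. Thus (-389|7) = -1.
d is a non-residue mod p, hence 7 remains inert in O_K.

inert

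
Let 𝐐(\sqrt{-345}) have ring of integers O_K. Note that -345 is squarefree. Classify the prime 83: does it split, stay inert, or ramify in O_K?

Since -345 ≢ 1 mod 4, the ring of integers is ℤ[√-345] with discriminant 4·(-345) = -1380.
Since gcd(83, -1380) = 1 the prime 83 does not ramify.
Legendre symbol by Euler's criterion: (-345/83) ≡ (-345)^41 ≡ 1 (mod 83), i.e. (-345/83) = 1.
d is a quadratic residue mod p, hence 83 splits in O_K.

splits completely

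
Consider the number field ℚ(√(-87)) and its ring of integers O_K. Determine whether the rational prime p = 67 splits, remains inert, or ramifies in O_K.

p splits

d = -87 ≡ 1 (mod 4), so O_K = ℤ[(1+√-87)/2] and disc(K) = d = -87.
67 ∤ -87, so 67 is unramified.
Euler's criterion: (-87)^33 mod 67 = 1. Thus (-87|67) = 1.
d is a quadratic residue mod p, hence 67 splits in O_K.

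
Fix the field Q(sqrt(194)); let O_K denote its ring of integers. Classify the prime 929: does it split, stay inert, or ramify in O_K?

p is inert

Since 194 ≢ 1 mod 4, the ring of integers is ℤ[√194] with discriminant 4·194 = 776.
disc(K) = 776 is not divisible by 929; 929 is unramified.
Legendre symbol by Euler's criterion: (194/929) ≡ 194^464 ≡ 928 (mod 929), i.e. (194/929) = -1.
(194/929) = -1, so 929 is inert.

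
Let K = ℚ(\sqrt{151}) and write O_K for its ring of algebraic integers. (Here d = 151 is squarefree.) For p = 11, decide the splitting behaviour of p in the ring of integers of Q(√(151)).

Since 151 ≢ 1 mod 4, the ring of integers is ℤ[√151] with discriminant 4·151 = 604.
11 ∤ 604, so 11 is unramified.
Euler's criterion: 151^5 mod 11 = 10. Thus (151|11) = -1.
Legendre symbol -1 ⇒ 11 is inert.

p is inert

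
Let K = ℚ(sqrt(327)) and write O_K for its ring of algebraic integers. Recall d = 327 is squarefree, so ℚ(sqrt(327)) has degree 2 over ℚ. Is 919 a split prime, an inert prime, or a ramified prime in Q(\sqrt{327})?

919 splits in O_K

d = 327 ≡ 3 (mod 4), so O_K = ℤ[√327] and disc(K) = 4d = 1308.
disc(K) = 1308 is not divisible by 919; 919 is unramified.
Legendre symbol by Euler's criterion: (327/919) ≡ 327^459 ≡ 1 (mod 919), i.e. (327/919) = 1.
(327/919) = 1, so 919 splits.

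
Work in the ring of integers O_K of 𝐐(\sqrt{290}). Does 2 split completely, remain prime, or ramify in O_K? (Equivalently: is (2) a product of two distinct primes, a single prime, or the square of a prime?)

ramifies in O_K

290 mod 4 = 2, hence disc K = 4·290 = 1160 and O_K = ℤ[√290].
2 divides disc(K) = 1160, so 2 ramifies.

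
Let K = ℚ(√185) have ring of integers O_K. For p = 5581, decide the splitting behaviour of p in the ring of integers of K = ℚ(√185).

inert

d = 185 ≡ 1 (mod 4), so O_K = ℤ[(1+√185)/2] and disc(K) = d = 185.
Since gcd(5581, 185) = 1 the prime 5581 does not ramify.
Compute (185/5581) via Euler: 185^((5581-1)/2) mod 5581 = 5580, so (185/5581) = -1.
Legendre symbol -1 ⇒ 5581 is inert.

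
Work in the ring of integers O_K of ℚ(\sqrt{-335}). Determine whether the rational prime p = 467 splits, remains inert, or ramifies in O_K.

467 remains inert

Since -335 ≡ 1 mod 4, the ring of integers is ℤ[(1+√-335)/2] with discriminant -335.
disc(K) = -335 is not divisible by 467; 467 is unramified.
Legendre symbol by Euler's criterion: (-335/467) ≡ (-335)^233 ≡ 466 (mod 467), i.e. (-335/467) = -1.
(-335/467) = -1, so 467 is inert.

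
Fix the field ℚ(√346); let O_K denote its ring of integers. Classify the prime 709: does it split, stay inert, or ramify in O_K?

d = 346 ≡ 2 (mod 4), so O_K = ℤ[√346] and disc(K) = 4d = 1384.
709 ∤ 1384, so 709 is unramified.
Legendre symbol by Euler's criterion: (346/709) ≡ 346^354 ≡ 1 (mod 709), i.e. (346/709) = 1.
(346/709) = 1, so 709 splits.

split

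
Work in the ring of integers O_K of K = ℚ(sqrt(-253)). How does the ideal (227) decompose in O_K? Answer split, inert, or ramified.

inert

d = -253 ≡ 3 (mod 4), so O_K = ℤ[√-253] and disc(K) = 4d = -1012.
227 ∤ -1012, so 227 is unramified.
Compute (-253/227) via Euler: 201^((227-1)/2) mod 227 = 226, so (-253/227) = -1.
d is a non-residue mod p, hence 227 remains inert in O_K.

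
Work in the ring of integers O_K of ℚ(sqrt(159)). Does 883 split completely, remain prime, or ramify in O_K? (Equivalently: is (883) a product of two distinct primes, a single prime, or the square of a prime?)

159 mod 4 = 3, hence disc K = 4·159 = 636 and O_K = ℤ[√159].
Since gcd(883, 636) = 1 the prime 883 does not ramify.
Legendre symbol by Euler's criterion: (159/883) ≡ 159^441 ≡ 1 (mod 883), i.e. (159/883) = 1.
(159/883) = 1, so 883 splits.

splits completely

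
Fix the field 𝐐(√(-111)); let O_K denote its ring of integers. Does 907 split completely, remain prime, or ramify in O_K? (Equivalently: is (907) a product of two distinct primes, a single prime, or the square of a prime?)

p is inert

-111 mod 4 = 1, hence disc K = -111 and O_K = ℤ[(1+√-111)/2].
disc(K) = -111 is not divisible by 907; 907 is unramified.
Euler's criterion: (-111)^453 mod 907 = 906. Thus (-111|907) = -1.
Legendre symbol -1 ⇒ 907 is inert.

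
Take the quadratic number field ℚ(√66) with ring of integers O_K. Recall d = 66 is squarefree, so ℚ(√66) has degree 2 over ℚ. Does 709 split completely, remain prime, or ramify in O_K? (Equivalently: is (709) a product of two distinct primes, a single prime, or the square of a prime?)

d = 66 ≡ 2 (mod 4), so O_K = ℤ[√66] and disc(K) = 4d = 264.
Since gcd(709, 264) = 1 the prime 709 does not ramify.
Euler's criterion: 66^354 mod 709 = 708. Thus (66|709) = -1.
Legendre symbol -1 ⇒ 709 is inert.

remains prime (inert)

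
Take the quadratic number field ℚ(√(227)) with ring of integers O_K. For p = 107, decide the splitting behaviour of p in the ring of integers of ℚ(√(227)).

227 mod 4 = 3, hence disc K = 4·227 = 908 and O_K = ℤ[√227].
Since gcd(107, 908) = 1 the prime 107 does not ramify.
Euler's criterion: 227^53 mod 107 = 1. Thus (227|107) = 1.
d is a quadratic residue mod p, hence 107 splits in O_K.

p splits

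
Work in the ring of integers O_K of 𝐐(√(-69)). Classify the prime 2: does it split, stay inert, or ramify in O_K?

ramifies in O_K

-69 mod 4 = 3, hence disc K = 4·(-69) = -276 and O_K = ℤ[√-69].
Ramification test: 2 | -276. The prime 2 ramifies in K.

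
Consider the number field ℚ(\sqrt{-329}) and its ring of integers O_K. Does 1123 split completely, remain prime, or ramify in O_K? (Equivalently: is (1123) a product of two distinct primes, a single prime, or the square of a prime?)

d = -329 ≡ 3 (mod 4), so O_K = ℤ[√-329] and disc(K) = 4d = -1316.
Since gcd(1123, -1316) = 1 the prime 1123 does not ramify.
Euler's criterion: (-329)^561 mod 1123 = 1. Thus (-329|1123) = 1.
Legendre symbol 1 ⇒ 1123 is split.

splits completely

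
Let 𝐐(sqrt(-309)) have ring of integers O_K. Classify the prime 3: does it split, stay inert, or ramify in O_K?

ramified

Since -309 ≢ 1 mod 4, the ring of integers is ℤ[√-309] with discriminant 4·(-309) = -1236.
3 divides disc(K) = -1236, so 3 ramifies.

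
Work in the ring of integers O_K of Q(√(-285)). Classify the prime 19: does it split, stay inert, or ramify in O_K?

Since -285 ≢ 1 mod 4, the ring of integers is ℤ[√-285] with discriminant 4·(-285) = -1140.
Ramification test: 19 | -1140. The prime 19 ramifies in K.

ramifies in O_K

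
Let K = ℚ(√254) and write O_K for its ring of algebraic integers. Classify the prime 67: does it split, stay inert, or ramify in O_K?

Since 254 ≢ 1 mod 4, the ring of integers is ℤ[√254] with discriminant 4·254 = 1016.
disc(K) = 1016 is not divisible by 67; 67 is unramified.
(254/67) = 53^33 mod 67 = 66, giving Legendre symbol -1.
(254/67) = -1, so 67 is inert.

remains prime (inert)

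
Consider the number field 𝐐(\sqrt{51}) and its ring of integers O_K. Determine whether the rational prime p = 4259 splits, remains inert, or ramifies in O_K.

p splits

Since 51 ≢ 1 mod 4, the ring of integers is ℤ[√51] with discriminant 4·51 = 204.
4259 ∤ 204, so 4259 is unramified.
Compute (51/4259) via Euler: 51^((4259-1)/2) mod 4259 = 1, so (51/4259) = 1.
(51/4259) = 1, so 4259 splits.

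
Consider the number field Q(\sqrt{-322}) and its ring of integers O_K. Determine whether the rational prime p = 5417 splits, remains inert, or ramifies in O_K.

d = -322 ≡ 2 (mod 4), so O_K = ℤ[√-322] and disc(K) = 4d = -1288.
5417 ∤ -1288, so 5417 is unramified.
Legendre symbol by Euler's criterion: (-322/5417) ≡ (-322)^2708 ≡ 5416 (mod 5417), i.e. (-322/5417) = -1.
Legendre symbol -1 ⇒ 5417 is inert.

inert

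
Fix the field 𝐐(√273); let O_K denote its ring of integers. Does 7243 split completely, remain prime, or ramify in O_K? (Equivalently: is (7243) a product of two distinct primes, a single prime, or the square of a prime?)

7243 splits in O_K

273 mod 4 = 1, hence disc K = 273 and O_K = ℤ[(1+√273)/2].
disc(K) = 273 is not divisible by 7243; 7243 is unramified.
Euler's criterion: 273^3621 mod 7243 = 1. Thus (273|7243) = 1.
(273/7243) = 1, so 7243 splits.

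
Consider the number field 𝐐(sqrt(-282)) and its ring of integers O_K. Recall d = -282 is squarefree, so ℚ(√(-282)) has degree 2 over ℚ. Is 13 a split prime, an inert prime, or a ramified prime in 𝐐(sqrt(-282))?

p splits

d = -282 ≡ 2 (mod 4), so O_K = ℤ[√-282] and disc(K) = 4d = -1128.
13 ∤ -1128, so 13 is unramified.
Legendre symbol by Euler's criterion: (-282/13) ≡ (-282)^6 ≡ 1 (mod 13), i.e. (-282/13) = 1.
Legendre symbol 1 ⇒ 13 is split.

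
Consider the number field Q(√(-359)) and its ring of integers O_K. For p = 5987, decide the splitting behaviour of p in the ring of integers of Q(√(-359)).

5987 splits in O_K

-359 mod 4 = 1, hence disc K = -359 and O_K = ℤ[(1+√-359)/2].
Since gcd(5987, -359) = 1 the prime 5987 does not ramify.
Euler's criterion: (-359)^2993 mod 5987 = 1. Thus (-359|5987) = 1.
Legendre symbol 1 ⇒ 5987 is split.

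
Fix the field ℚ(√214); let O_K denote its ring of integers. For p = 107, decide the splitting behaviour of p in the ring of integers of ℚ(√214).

214 mod 4 = 2, hence disc K = 4·214 = 856 and O_K = ℤ[√214].
107 divides disc(K) = 856, so 107 ramifies.

ramifies in O_K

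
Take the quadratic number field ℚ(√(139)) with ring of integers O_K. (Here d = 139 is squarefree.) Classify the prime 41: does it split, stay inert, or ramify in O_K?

d = 139 ≡ 3 (mod 4), so O_K = ℤ[√139] and disc(K) = 4d = 556.
41 ∤ 556, so 41 is unramified.
Euler's criterion: 139^20 mod 41 = 1. Thus (139|41) = 1.
Legendre symbol 1 ⇒ 41 is split.

split — (41) = 𝔭₁𝔭₂ with 𝔭₁ ≠ 𝔭₂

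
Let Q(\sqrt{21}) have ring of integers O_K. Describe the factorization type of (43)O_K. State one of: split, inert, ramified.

Since 21 ≡ 1 mod 4, the ring of integers is ℤ[(1+√21)/2] with discriminant 21.
Since gcd(43, 21) = 1 the prime 43 does not ramify.
Euler's criterion: 21^21 mod 43 = 1. Thus (21|43) = 1.
Legendre symbol 1 ⇒ 43 is split.

split — (43) = 𝔭₁𝔭₂ with 𝔭₁ ≠ 𝔭₂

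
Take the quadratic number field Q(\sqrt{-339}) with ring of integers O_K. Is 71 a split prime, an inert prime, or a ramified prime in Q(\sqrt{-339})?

-339 mod 4 = 1, hence disc K = -339 and O_K = ℤ[(1+√-339)/2].
disc(K) = -339 is not divisible by 71; 71 is unramified.
Compute (-339/71) via Euler: 16^((71-1)/2) mod 71 = 1, so (-339/71) = 1.
Legendre symbol 1 ⇒ 71 is split.

71 splits in O_K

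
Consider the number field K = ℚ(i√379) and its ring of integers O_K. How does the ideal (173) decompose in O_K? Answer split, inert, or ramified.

Since -379 ≡ 1 mod 4, the ring of integers is ℤ[(1+√-379)/2] with discriminant -379.
disc(K) = -379 is not divisible by 173; 173 is unramified.
(-379/173) = 140^86 mod 173 = 1, giving Legendre symbol 1.
Legendre symbol 1 ⇒ 173 is split.

173 splits in O_K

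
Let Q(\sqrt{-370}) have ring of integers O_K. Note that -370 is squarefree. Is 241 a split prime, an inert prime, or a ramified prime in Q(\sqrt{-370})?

241 remains inert

-370 mod 4 = 2, hence disc K = 4·(-370) = -1480 and O_K = ℤ[√-370].
Since gcd(241, -1480) = 1 the prime 241 does not ramify.
(-370/241) = 112^120 mod 241 = 240, giving Legendre symbol -1.
Legendre symbol -1 ⇒ 241 is inert.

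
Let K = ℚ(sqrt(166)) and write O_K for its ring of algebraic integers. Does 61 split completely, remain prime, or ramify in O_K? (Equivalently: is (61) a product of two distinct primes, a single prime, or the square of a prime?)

61 remains inert

Since 166 ≢ 1 mod 4, the ring of integers is ℤ[√166] with discriminant 4·166 = 664.
Since gcd(61, 664) = 1 the prime 61 does not ramify.
Euler's criterion: 166^30 mod 61 = 60. Thus (166|61) = -1.
(166/61) = -1, so 61 is inert.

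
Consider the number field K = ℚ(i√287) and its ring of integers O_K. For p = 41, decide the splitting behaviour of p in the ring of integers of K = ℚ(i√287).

41 is ramified

d = -287 ≡ 1 (mod 4), so O_K = ℤ[(1+√-287)/2] and disc(K) = d = -287.
Ramification test: 41 | -287. The prime 41 ramifies in K.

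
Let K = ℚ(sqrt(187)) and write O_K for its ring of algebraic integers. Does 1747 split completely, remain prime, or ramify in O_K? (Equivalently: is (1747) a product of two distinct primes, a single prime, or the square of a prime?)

1747 remains inert

d = 187 ≡ 3 (mod 4), so O_K = ℤ[√187] and disc(K) = 4d = 748.
Since gcd(1747, 748) = 1 the prime 1747 does not ramify.
Legendre symbol by Euler's criterion: (187/1747) ≡ 187^873 ≡ 1746 (mod 1747), i.e. (187/1747) = -1.
Legendre symbol -1 ⇒ 1747 is inert.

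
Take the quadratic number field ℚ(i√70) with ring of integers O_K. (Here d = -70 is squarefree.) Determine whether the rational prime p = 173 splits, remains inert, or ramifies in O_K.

inert — (173) stays prime in O_K

d = -70 ≡ 2 (mod 4), so O_K = ℤ[√-70] and disc(K) = 4d = -280.
disc(K) = -280 is not divisible by 173; 173 is unramified.
Compute (-70/173) via Euler: 103^((173-1)/2) mod 173 = 172, so (-70/173) = -1.
d is a non-residue mod p, hence 173 remains inert in O_K.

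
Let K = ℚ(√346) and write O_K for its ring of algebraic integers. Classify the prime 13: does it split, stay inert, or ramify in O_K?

p is inert

346 mod 4 = 2, hence disc K = 4·346 = 1384 and O_K = ℤ[√346].
13 ∤ 1384, so 13 is unramified.
Euler's criterion: 346^6 mod 13 = 12. Thus (346|13) = -1.
Legendre symbol -1 ⇒ 13 is inert.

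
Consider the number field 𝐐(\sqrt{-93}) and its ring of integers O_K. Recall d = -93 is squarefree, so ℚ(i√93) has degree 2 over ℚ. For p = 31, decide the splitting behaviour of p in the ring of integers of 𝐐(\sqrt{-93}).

31 is ramified

Since -93 ≢ 1 mod 4, the ring of integers is ℤ[√-93] with discriminant 4·(-93) = -372.
31 divides disc(K) = -372, so 31 ramifies.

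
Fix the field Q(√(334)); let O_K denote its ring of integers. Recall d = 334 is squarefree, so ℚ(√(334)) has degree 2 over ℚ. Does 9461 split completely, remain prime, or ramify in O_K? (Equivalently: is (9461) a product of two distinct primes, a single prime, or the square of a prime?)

d = 334 ≡ 2 (mod 4), so O_K = ℤ[√334] and disc(K) = 4d = 1336.
disc(K) = 1336 is not divisible by 9461; 9461 is unramified.
Euler's criterion: 334^4730 mod 9461 = 1. Thus (334|9461) = 1.
d is a quadratic residue mod p, hence 9461 splits in O_K.

splits completely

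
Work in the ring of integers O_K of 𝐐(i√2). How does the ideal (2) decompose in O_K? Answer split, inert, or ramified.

p ramifies

Since -2 ≢ 1 mod 4, the ring of integers is ℤ[√-2] with discriminant 4·(-2) = -8.
Ramification test: 2 | -8. The prime 2 ramifies in K.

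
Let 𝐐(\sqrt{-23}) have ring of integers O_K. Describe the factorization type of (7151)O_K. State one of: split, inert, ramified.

-23 mod 4 = 1, hence disc K = -23 and O_K = ℤ[(1+√-23)/2].
Since gcd(7151, -23) = 1 the prime 7151 does not ramify.
Compute (-23/7151) via Euler: 7128^((7151-1)/2) mod 7151 = 7150, so (-23/7151) = -1.
d is a non-residue mod p, hence 7151 remains inert in O_K.

inert — (7151) stays prime in O_K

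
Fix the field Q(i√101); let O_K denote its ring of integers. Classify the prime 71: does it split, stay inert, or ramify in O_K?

-101 mod 4 = 3, hence disc K = 4·(-101) = -404 and O_K = ℤ[√-101].
Since gcd(71, -404) = 1 the prime 71 does not ramify.
Euler's criterion: (-101)^35 mod 71 = 70. Thus (-101|71) = -1.
d is a non-residue mod p, hence 71 remains inert in O_K.

inert — (71) stays prime in O_K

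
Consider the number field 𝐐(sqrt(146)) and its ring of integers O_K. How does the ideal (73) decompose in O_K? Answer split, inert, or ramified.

d = 146 ≡ 2 (mod 4), so O_K = ℤ[√146] and disc(K) = 4d = 584.
Ramification test: 73 | 584. The prime 73 ramifies in K.

p ramifies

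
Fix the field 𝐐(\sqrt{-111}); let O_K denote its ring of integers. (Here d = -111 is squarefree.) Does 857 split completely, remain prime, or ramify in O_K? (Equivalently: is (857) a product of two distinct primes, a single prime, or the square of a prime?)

d = -111 ≡ 1 (mod 4), so O_K = ℤ[(1+√-111)/2] and disc(K) = d = -111.
disc(K) = -111 is not divisible by 857; 857 is unramified.
Compute (-111/857) via Euler: 746^((857-1)/2) mod 857 = 1, so (-111/857) = 1.
d is a quadratic residue mod p, hence 857 splits in O_K.

p splits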